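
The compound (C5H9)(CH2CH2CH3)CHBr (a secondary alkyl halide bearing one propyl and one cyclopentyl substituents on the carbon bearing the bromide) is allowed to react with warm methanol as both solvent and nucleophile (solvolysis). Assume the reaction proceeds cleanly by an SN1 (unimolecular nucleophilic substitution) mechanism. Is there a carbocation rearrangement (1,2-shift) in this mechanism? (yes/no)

yes

The first-formed carbocation is secondary.
The adjacent cyclopentyl carbon already bears 2 other carbon substituents and has a hydrogen to migrate; after a 1,2-hydride shift from that carbon the positive charge sits on a tertiary centre.
Tertiary is more stable than secondary, so the shift occurs.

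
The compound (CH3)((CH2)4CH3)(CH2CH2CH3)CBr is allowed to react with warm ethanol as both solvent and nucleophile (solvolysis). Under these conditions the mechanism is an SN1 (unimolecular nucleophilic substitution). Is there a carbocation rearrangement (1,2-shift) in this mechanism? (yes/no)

The first-formed carbocation is tertiary.
No single 1,2-shift to an adjacent carbon would produce a more-substituted cation than the one already present, so no rearrangement occurs.

no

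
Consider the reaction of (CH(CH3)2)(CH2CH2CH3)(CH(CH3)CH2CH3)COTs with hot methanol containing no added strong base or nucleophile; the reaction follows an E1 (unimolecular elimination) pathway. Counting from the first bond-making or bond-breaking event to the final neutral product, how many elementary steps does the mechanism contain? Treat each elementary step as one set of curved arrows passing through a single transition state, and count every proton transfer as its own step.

2

Step 1: Rate-determining heterolysis of the C–O bond gives TsO⁻ and a tertiary carbocation.
(No 1,2-shift: no single shift to an adjacent carbon would give a more stable cation.)
Step 2: Loss of a β-proton to a methanol molecule of the solvent: the C–H bonding pair collapses toward the cationic carbon to form the C=C π bond, yielding the alkene.
Total: 2 elementary steps.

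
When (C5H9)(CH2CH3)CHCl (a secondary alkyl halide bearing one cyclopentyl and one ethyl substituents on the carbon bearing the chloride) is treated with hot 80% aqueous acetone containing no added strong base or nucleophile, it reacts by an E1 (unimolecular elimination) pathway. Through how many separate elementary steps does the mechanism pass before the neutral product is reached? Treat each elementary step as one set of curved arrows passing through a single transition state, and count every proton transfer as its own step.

3

Step 1: Unassisted departure of Cl⁻ (taking the C–Cl bonding pair) generates a secondary carbocation.
Step 2: A 1,2-hydride shift from the adjacent cyclopentyl carbon moves the positive charge from the secondary centre to an adjacent carbon, generating a more stable tertiary carbocation.
Step 3: A water molecule (solvent) deprotonates a β-carbon; as the C–H bond breaks, those electrons form the new alkene π bond.
Total: 3 elementary steps.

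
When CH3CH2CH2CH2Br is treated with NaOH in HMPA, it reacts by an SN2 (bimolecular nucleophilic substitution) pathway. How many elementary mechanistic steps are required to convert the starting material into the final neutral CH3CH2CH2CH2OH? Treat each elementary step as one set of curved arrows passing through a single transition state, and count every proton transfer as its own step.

1

Step 1: OH⁻ attacks the back face of the α-carbon while Br⁻ departs with the C–Br bonding pair — a single concerted displacement through a pentacoordinate transition state.
Total: 1 elementary step.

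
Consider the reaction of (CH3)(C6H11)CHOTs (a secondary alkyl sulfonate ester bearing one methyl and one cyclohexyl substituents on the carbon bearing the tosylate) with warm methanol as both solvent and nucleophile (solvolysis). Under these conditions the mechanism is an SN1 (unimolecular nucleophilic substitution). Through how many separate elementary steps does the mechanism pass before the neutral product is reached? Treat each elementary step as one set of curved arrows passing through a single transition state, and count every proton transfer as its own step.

Step 1: The C–O bond breaks with both electrons going to the tosylate; TsO⁻ leaves and a secondary carbocation remains.
Step 2: A hydride (H with its bonding pair) migrates from the adjacent cyclohexyl carbon to the cationic centre — a 1,2-hydride shift — upgrading the secondary cation to a tertiary one.
Step 3: Nucleophilic capture: the oxygen of CH3OH bonds to the cationic carbon, producing an oxonium-ion intermediate.
Step 4: Proton transfer from the O–H of the oxonium ion to a solvent molecule delivers the neutral ether.
Total: 4 elementary steps.

4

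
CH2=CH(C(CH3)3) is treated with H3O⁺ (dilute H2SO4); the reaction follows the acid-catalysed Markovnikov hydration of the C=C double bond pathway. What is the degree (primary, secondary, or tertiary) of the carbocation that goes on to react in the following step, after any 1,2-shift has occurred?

tertiary

Step 1: Electrophilic addition begins with the π(C=C) electrons forming a bond to the proton of H3O⁺. Following Markovnikov's rule, the resulting cation is secondary. H2O is released.
Step 2: Carbocation rearrangement: a 1,2-methyl shift from the adjacent tert-butyl carbon converts the initially-formed secondary cation into the more stable tertiary cation.
The cation rearranges from secondary to tertiary via a 1,2-methyl shift from the adjacent tert-butyl carbon; the tertiary cation is what reacts next.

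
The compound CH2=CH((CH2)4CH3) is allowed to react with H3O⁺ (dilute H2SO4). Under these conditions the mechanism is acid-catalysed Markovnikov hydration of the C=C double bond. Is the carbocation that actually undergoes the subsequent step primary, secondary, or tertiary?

secondary

Step 1: Protonation of the alkene by H3O⁺: the π bond acts as the nucleophile and picks up H⁺, giving the more stable (Markovnikov) secondary carbocation. H2O is released.
No single 1,2-shift to an adjacent carbon would give a more-substituted cation, so no rearrangement occurs.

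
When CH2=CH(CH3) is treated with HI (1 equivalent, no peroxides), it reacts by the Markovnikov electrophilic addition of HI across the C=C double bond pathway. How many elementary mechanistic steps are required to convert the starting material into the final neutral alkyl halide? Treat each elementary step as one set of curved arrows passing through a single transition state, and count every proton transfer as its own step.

Step 1: Protonation of the alkene by HI: the π bond acts as the nucleophile and picks up H⁺, giving the more stable (Markovnikov) secondary carbocation. The H–I bond breaks heterolytically, releasing I⁻.
(No 1,2-shift: no single shift to an adjacent carbon would give a more stable cation.)
Step 2: I⁻ captures the cation: a lone pair on I⁻ fills the empty p orbital, producing the alkyl halide product.
Total: 2 elementary steps.

2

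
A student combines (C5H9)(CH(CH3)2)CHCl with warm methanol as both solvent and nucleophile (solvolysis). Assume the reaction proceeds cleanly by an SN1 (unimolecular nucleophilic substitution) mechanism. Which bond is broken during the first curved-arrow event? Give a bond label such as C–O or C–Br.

C–Cl

Step 1: Ionisation: the C–Cl σ-bond cleaves heterolytically; both bonding electrons depart with Cl⁻, leaving a secondary carbocation at the α-carbon.
The bond broken in this step is the C–Cl bond.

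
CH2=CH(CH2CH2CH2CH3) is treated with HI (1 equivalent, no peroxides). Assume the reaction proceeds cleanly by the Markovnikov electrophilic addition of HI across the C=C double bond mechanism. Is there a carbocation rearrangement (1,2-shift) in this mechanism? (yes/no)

The first-formed carbocation is secondary.
No single 1,2-shift to an adjacent carbon would produce a more-substituted cation than the one already present, so no rearrangement occurs.

no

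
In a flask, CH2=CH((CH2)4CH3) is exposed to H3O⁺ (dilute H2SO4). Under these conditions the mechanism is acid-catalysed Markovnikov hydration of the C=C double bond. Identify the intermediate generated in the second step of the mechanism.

oxonium ion

Step 1: Electrophilic addition begins with the π(C=C) electrons forming a bond to the proton of H3O⁺. Following Markovnikov's rule, the resulting cation is secondary. H2O is released.
Step 2: A lone pair on the oxygen of H2O attacks the carbocation, forming a C–O bond and an oxonium ion (a protonated alcohol).
After step 2 the species present is an oxonium ion.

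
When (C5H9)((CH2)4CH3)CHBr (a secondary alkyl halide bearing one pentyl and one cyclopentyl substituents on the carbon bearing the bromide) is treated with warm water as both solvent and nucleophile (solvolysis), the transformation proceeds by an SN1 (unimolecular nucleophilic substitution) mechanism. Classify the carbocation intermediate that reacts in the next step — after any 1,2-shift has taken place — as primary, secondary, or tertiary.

tertiary

Step 1: Ionisation: the C–Br σ-bond cleaves heterolytically; both bonding electrons depart with Br⁻, leaving a secondary carbocation at the α-carbon.
Step 2: A hydride (H with its bonding pair) migrates from the adjacent cyclopentyl carbon to the cationic centre — a 1,2-hydride shift — upgrading the secondary cation to a tertiary one.
The cation rearranges from secondary to tertiary via a 1,2-hydride shift from the adjacent cyclopentyl carbon; the tertiary cation is what reacts next.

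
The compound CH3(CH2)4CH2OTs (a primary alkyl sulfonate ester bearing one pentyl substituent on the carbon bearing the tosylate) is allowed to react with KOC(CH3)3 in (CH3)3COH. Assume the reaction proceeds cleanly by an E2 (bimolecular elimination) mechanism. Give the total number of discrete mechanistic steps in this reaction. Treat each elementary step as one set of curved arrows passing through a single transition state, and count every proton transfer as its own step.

1

Step 1: Concerted anti-periplanar elimination: (CH3)3CO⁻ abstracts a β-H while TsO⁻ leaves, and the C–H electrons become the new C=C π bond — all in a single transition state.
Total: 1 elementary step.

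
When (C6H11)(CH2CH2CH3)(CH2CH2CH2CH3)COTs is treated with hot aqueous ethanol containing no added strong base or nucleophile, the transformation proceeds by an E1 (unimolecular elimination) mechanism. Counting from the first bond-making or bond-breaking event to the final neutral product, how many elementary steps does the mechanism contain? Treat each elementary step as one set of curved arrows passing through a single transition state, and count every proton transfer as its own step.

2

Step 1: Rate-determining heterolysis of the C–O bond gives TsO⁻ and a tertiary carbocation.
(No 1,2-shift: no single shift to an adjacent carbon would give a more stable cation.)
Step 2: A water (or ethanol) molecule (solvent) deprotonates a β-carbon; as the C–H bond breaks, those electrons form the new alkene π bond.
Total: 2 elementary steps.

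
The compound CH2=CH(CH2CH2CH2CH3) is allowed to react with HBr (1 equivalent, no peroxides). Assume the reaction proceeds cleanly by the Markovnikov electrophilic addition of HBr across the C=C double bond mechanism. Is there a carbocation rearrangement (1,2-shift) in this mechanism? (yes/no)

no

The first-formed carbocation is secondary.
No single 1,2-shift to an adjacent carbon would produce a more-substituted cation than the one already present, so no rearrangement occurs.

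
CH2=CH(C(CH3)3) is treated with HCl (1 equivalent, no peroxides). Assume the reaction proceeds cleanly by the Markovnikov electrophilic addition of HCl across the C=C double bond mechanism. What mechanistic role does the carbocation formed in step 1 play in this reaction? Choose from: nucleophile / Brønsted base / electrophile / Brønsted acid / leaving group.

Step 3: The Cl⁻ anion donates a lone pair to the carbocation, forming the new C–Cl σ-bond and giving the neutral alkyl halide.
The carbocation formed in step 1 accepts an electron pair into an empty or π* orbital — it is the electrophile.

electrophile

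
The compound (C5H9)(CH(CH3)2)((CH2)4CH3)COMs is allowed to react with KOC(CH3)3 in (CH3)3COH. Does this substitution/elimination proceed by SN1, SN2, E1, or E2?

E2

Conditions: a strong/bulky base with a tertiary substrate bearing a β-hydrogen.
These conditions are the textbook signature of the E2 pathway.
A strong (often hindered) base removes a β-H in concert with loss of the leaving group — bimolecular elimination.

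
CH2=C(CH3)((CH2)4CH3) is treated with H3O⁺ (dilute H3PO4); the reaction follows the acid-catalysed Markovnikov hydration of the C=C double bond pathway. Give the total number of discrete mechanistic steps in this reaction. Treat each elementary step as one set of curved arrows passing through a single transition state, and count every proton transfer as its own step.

3

Step 1: The π electrons of the C=C bond attack a proton of H3O⁺; Markovnikov addition places the new C–H on the less-substituted alkene carbon, so the positive charge ends up on the more-substituted carbon — a tertiary carbocation. H2O is released.
(No 1,2-shift: no single shift to an adjacent carbon would give a more stable cation.)
Step 2: Water acts as the nucleophile: an oxygen lone pair bonds to the cationic carbon, giving an oxonium-ion intermediate.
Step 3: H2O removes a proton from the oxonium oxygen, regenerating H3O⁺ and giving the neutral alcohol.
Total: 3 elementary steps.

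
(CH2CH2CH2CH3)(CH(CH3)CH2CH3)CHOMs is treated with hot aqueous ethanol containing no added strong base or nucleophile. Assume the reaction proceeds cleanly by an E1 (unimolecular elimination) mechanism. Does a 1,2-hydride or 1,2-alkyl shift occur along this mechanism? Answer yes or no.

The first-formed carbocation is secondary.
The adjacent sec-butyl carbon already bears 2 other carbon substituents and has a hydrogen to migrate; after a 1,2-hydride shift from that carbon the positive charge sits on a tertiary centre.
Tertiary is more stable than secondary, so the shift occurs.

yes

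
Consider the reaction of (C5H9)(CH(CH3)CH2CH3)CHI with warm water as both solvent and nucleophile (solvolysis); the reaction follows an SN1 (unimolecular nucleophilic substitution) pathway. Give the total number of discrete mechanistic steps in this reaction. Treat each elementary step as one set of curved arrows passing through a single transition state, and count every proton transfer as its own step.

Step 1: Rate-determining heterolysis of the C–I bond gives I⁻ and a secondary carbocation.
Step 2: A 1,2-hydride shift from the adjacent sec-butyl carbon moves the positive charge from the secondary centre to an adjacent carbon, generating a more stable tertiary carbocation.
Step 3: A lone pair on the oxygen of H2O attacks the carbocation, forming a new C–O σ-bond and an oxonium ion.
Step 4: A second solvent molecule removes the proton on oxygen, giving the neutral alcohol product.
Total: 4 elementary steps.

4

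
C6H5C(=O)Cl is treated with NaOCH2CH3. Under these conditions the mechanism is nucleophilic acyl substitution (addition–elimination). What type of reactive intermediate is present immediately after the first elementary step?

tetrahedral intermediate

Step 1: CH3CH2O⁻ adds to the carbonyl carbon; the C=O π electrons shift onto oxygen and a tetrahedral alkoxide intermediate forms.
After step 1 the species present is a tetrahedral intermediate.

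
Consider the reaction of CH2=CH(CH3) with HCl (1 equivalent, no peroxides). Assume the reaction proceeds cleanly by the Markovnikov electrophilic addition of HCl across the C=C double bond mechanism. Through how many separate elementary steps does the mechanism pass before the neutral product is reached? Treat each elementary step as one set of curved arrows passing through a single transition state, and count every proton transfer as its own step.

2

Step 1: Electrophilic addition begins with the π(C=C) electrons forming a bond to the proton of HCl. Following Markovnikov's rule, the resulting cation is secondary. The H–Cl bond breaks heterolytically, releasing Cl⁻.
(No 1,2-shift: no single shift to an adjacent carbon would give a more stable cation.)
Step 2: Nucleophilic attack by Cl⁻ on the carbocation completes the addition, giving R–Cl.
Total: 2 elementary steps.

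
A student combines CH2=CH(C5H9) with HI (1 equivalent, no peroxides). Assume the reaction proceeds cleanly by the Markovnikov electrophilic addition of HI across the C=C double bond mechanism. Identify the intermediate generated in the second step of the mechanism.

Step 1: The π electrons of the C=C bond attack a proton of HI; Markovnikov addition places the new C–H on the less-substituted alkene carbon, so the positive charge ends up on the more-substituted carbon — a secondary carbocation. The H–I bond breaks heterolytically, releasing I⁻.
Step 2: A 1,2-hydride shift from the adjacent cyclopentyl carbon moves the positive charge from the secondary centre to an adjacent carbon, generating a more stable tertiary carbocation.
After step 2 the species present is a tertiary carbocation.

tertiary carbocation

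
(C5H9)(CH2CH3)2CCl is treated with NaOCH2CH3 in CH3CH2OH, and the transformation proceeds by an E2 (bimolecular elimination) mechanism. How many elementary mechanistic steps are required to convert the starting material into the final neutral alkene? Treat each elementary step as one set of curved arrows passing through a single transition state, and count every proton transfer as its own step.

1

Step 1: The strong base CH3CH2O⁻ removes a β-hydrogen; in the same concerted event the electrons of the breaking C–H bond form the new π(C=C) bond and the C–Cl σ-bond breaks, expelling Cl⁻. Anti-periplanar geometry; one transition state.
Total: 1 elementary step.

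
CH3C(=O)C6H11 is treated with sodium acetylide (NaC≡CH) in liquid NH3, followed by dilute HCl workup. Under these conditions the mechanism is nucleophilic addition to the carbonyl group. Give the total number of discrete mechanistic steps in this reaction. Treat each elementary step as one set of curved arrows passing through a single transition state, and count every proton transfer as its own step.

Step 1: Nucleophilic addition: HC≡C⁻ adds to the carbonyl carbon, pushing the π(C=O) electron pair onto oxygen and giving a tetrahedral alkoxide.
Step 2: Protonation of the alkoxide by dilute HCl workup furnishes a propargyl alcohol.
Total: 2 elementary steps.

2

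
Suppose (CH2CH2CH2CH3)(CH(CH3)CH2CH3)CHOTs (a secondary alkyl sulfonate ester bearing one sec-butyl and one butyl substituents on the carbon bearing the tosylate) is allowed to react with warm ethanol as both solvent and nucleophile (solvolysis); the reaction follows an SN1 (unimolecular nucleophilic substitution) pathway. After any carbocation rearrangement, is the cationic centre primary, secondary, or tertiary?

Step 1: Unassisted departure of TsO⁻ (taking the C–O bonding pair) generates a secondary carbocation.
Step 2: Carbocation rearrangement: a 1,2-hydride shift from the adjacent sec-butyl carbon converts the initially-formed secondary cation into the more stable tertiary cation.
The cation rearranges from secondary to tertiary via a 1,2-hydride shift from the adjacent sec-butyl carbon; the tertiary cation is what reacts next.

tertiary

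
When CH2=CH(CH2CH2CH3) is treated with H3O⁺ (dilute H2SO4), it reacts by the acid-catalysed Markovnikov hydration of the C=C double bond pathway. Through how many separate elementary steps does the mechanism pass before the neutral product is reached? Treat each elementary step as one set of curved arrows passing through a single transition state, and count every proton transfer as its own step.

Step 1: Electrophilic addition begins with the π(C=C) electrons forming a bond to the proton of H3O⁺. Following Markovnikov's rule, the resulting cation is secondary. H2O is released.
(No 1,2-shift: no single shift to an adjacent carbon would give a more stable cation.)
Step 2: Water acts as the nucleophile: an oxygen lone pair bonds to the cationic carbon, giving an oxonium-ion intermediate.
Step 3: Deprotonation of the oxonium ion by a water molecule delivers the neutral alcohol and regenerates the acid catalyst.
Total: 3 elementary steps.

3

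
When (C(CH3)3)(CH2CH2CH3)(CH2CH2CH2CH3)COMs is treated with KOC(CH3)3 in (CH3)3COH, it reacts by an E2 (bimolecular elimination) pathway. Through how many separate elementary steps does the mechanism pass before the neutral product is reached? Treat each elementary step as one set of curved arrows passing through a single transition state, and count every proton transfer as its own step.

1

Step 1: The strong base (CH3)3CO⁻ removes a β-hydrogen; in the same concerted event the electrons of the breaking C–H bond form the new π(C=C) bond and the C–O σ-bond breaks, expelling MsO⁻. Anti-periplanar geometry; one transition state.
Total: 1 elementary step.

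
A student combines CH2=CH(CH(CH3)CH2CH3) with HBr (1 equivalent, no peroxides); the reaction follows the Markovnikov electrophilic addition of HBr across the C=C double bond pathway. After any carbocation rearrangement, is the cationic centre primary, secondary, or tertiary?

tertiary

Step 1: The π electrons of the C=C bond attack a proton of HBr; Markovnikov addition places the new C–H on the less-substituted alkene carbon, so the positive charge ends up on the more-substituted carbon — a secondary carbocation. The H–Br bond breaks heterolytically, releasing Br⁻.
Step 2: A 1,2-hydride shift from the adjacent sec-butyl carbon moves the positive charge from the secondary centre to an adjacent carbon, generating a more stable tertiary carbocation.
The cation rearranges from secondary to tertiary via a 1,2-hydride shift from the adjacent sec-butyl carbon; the tertiary cation is what reacts next.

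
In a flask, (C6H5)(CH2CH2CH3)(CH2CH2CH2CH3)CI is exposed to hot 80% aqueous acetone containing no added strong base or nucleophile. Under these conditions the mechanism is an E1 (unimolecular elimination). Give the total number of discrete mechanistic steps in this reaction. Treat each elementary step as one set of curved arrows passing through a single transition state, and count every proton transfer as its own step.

2

Step 1: The C–I bond breaks with both electrons going to the iodide; I⁻ leaves and a tertiary carbocation remains.
(No 1,2-shift: no single shift to an adjacent carbon would give a more stable cation.)
Step 2: A weak base (a water molecule from the solvent) removes a proton from a carbon adjacent to the cationic centre; the electrons of that C–H bond become the new π(C=C) bond, giving the alkene.
Total: 2 elementary steps.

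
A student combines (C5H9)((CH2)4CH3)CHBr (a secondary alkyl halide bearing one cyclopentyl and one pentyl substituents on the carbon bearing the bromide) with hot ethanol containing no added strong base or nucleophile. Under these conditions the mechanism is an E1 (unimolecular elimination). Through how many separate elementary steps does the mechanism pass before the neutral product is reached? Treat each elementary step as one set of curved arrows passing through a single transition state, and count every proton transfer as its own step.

Step 1: Unassisted departure of Br⁻ (taking the C–Br bonding pair) generates a secondary carbocation.
Step 2: A hydride (H with its bonding pair) migrates from the adjacent cyclopentyl carbon to the cationic centre — a 1,2-hydride shift — upgrading the secondary cation to a tertiary one.
Step 3: An ethanol molecule (solvent) deprotonates a β-carbon; as the C–H bond breaks, those electrons form the new alkene π bond.
Total: 3 elementary steps.

3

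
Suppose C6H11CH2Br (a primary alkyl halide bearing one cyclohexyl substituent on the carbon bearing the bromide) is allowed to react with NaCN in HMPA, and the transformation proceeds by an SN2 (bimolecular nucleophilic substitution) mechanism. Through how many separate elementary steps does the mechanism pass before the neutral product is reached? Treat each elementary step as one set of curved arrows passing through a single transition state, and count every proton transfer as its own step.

Step 1: The cyanide nucleophile donates a lone pair from C to the α-carbon in a backside attack; simultaneously the C–Br σ-bond breaks and both of its electrons leave with Br⁻. One concerted step with inversion of configuration.
Total: 1 elementary step.

1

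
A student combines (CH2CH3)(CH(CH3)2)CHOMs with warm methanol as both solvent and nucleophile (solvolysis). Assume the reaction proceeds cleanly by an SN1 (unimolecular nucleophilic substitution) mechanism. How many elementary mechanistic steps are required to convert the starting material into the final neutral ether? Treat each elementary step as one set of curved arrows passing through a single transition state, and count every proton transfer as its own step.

Step 1: Unassisted departure of MsO⁻ (taking the C–O bonding pair) generates a secondary carbocation.
Step 2: A 1,2-hydride shift from the adjacent isopropyl carbon moves the positive charge from the secondary centre to an adjacent carbon, generating a more stable tertiary carbocation.
Step 3: Nucleophilic capture: the oxygen of CH3OH bonds to the cationic carbon, producing an oxonium-ion intermediate.
Step 4: A second solvent molecule removes the proton on oxygen, giving the neutral ether product.
Total: 4 elementary steps.

4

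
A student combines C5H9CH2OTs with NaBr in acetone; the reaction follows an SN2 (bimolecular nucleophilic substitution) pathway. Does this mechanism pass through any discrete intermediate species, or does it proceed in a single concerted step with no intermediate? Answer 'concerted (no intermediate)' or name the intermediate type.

concerted (no intermediate)

The bromide nucleophile donates a lone pair from Br to the α-carbon in a backside attack; simultaneously the C–O σ-bond breaks and both of its electrons leave with TsO⁻. One concerted step with inversion of configuration.
All bond changes occur in one transition state; no discrete intermediate is formed.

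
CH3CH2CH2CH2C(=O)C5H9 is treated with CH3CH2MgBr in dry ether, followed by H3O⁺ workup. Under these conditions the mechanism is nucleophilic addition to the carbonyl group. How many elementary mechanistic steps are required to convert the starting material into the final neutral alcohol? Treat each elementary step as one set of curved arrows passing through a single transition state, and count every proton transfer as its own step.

2

Step 1: Nucleophilic addition: the carbanion-like carbon of CH3CH2MgBr adds to the carbonyl carbon, pushing the π(C=O) electron pair onto oxygen and giving a tetrahedral alkoxide.
Step 2: The alkoxide picks up a proton during H3O⁺ workup to yield an alcohol.
Total: 2 elementary steps.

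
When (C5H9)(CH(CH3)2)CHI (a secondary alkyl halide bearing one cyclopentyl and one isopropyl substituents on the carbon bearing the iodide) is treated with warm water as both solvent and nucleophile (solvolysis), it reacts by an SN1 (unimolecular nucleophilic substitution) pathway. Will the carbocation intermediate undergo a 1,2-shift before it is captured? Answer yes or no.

The first-formed carbocation is secondary.
The adjacent cyclopentyl carbon already bears 2 other carbon substituents and has a hydrogen to migrate; after a 1,2-hydride shift from that carbon the positive charge sits on a tertiary centre.
Tertiary is more stable than secondary, so the shift occurs.

yes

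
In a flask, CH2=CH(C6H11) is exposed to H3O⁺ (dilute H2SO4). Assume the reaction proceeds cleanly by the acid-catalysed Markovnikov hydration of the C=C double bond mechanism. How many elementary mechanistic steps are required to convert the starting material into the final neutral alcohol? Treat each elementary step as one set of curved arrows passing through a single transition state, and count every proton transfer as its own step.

Step 1: The π electrons of the C=C bond attack a proton of H3O⁺; Markovnikov addition places the new C–H on the less-substituted alkene carbon, so the positive charge ends up on the more-substituted carbon — a secondary carbocation. H2O is released.
Step 2: A 1,2-hydride shift from the adjacent cyclohexyl carbon moves the positive charge from the secondary centre to an adjacent carbon, generating a more stable tertiary carbocation.
Step 3: Water acts as the nucleophile: an oxygen lone pair bonds to the cationic carbon, giving an oxonium-ion intermediate.
Step 4: Deprotonation of the oxonium ion by a water molecule delivers the neutral alcohol and regenerates the acid catalyst.
Total: 4 elementary steps.

4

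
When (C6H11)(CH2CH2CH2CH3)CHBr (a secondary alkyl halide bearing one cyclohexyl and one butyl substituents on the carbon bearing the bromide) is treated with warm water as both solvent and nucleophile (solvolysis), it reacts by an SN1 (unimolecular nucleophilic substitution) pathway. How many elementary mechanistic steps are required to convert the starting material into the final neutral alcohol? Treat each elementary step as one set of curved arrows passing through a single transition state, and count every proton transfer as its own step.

Step 1: Ionisation: the C–Br σ-bond cleaves heterolytically; both bonding electrons depart with Br⁻, leaving a secondary carbocation at the α-carbon.
Step 2: A 1,2-hydride shift from the adjacent cyclohexyl carbon moves the positive charge from the secondary centre to an adjacent carbon, generating a more stable tertiary carbocation.
Step 3: A lone pair on the oxygen of H2O attacks the carbocation, forming a new C–O σ-bond and an oxonium ion.
Step 4: Deprotonation of the oxonium oxygen by solvent water yields the neutral alcohol.
Total: 4 elementary steps.

4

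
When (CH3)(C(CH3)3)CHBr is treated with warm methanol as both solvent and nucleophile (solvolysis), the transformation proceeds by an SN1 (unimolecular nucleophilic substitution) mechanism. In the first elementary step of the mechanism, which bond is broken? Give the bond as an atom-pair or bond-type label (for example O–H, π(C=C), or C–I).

C–Br

Step 1: Ionisation: the C–Br σ-bond cleaves heterolytically; both bonding electrons depart with Br⁻, leaving a secondary carbocation at the α-carbon.
The bond broken in this step is the C–Br bond.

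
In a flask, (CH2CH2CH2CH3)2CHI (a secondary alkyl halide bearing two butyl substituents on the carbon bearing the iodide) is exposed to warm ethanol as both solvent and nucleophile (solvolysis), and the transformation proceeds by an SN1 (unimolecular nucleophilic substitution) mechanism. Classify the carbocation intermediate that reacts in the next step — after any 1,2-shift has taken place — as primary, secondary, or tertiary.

secondary

Step 1: Unassisted departure of I⁻ (taking the C–I bonding pair) generates a secondary carbocation.
No single 1,2-shift to an adjacent carbon would give a more-substituted cation, so no rearrangement occurs.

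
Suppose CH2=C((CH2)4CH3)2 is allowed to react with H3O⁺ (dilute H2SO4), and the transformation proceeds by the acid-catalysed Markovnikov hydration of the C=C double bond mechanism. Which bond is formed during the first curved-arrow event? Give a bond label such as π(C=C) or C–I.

C–H

Step 1: Electrophilic addition begins with the π(C=C) electrons forming a bond to the proton of H3O⁺. Following Markovnikov's rule, the resulting cation is tertiary. H2O is released.
The bond formed in this step is the C–H bond.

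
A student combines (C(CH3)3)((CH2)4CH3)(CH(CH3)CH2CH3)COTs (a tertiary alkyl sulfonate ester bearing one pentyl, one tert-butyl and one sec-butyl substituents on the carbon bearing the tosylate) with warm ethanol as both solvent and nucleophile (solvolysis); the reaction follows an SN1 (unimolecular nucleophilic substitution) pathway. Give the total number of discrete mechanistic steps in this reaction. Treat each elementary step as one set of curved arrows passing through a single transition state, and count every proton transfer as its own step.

Step 1: The C–O bond breaks with both electrons going to the tosylate; TsO⁻ leaves and a tertiary carbocation remains.
(No 1,2-shift: no single shift to an adjacent carbon would give a more stable cation.)
Step 2: Nucleophilic capture: the oxygen of CH3CH2OH bonds to the cationic carbon, producing an oxonium-ion intermediate.
Step 3: A second solvent molecule removes the proton on oxygen, giving the neutral ether product.
Total: 3 elementary steps.

3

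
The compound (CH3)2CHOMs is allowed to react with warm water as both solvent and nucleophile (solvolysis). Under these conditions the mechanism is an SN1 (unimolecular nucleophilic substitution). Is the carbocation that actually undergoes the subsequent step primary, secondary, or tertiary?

secondary

Step 1: The C–O bond breaks with both electrons going to the mesylate; MsO⁻ leaves and a secondary carbocation remains.
No single 1,2-shift to an adjacent carbon would give a more-substituted cation, so no rearrangement occurs.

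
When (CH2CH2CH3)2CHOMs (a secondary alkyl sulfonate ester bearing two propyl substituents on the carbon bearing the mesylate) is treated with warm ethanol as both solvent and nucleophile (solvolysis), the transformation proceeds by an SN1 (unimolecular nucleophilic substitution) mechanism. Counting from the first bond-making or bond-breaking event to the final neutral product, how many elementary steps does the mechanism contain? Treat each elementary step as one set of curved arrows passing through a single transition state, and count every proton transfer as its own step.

Step 1: Ionisation: the C–O σ-bond cleaves heterolytically; both bonding electrons depart with MsO⁻, leaving a secondary carbocation at the α-carbon.
(No 1,2-shift: no single shift to an adjacent carbon would give a more stable cation.)
Step 2: Nucleophilic capture: the oxygen of CH3CH2OH bonds to the cationic carbon, producing an oxonium-ion intermediate.
Step 3: Proton transfer from the O–H of the oxonium ion to a solvent molecule delivers the neutral ether.
Total: 3 elementary steps.

3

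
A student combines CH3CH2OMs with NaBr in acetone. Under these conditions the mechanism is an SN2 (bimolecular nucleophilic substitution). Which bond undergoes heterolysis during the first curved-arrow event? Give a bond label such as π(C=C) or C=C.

C–O

Step 1: The bromide nucleophile donates a lone pair from Br to the α-carbon in a backside attack; simultaneously the C–O σ-bond breaks and both of its electrons leave with MsO⁻. One concerted step with inversion of configuration.
The bond broken in this step is the C–O bond.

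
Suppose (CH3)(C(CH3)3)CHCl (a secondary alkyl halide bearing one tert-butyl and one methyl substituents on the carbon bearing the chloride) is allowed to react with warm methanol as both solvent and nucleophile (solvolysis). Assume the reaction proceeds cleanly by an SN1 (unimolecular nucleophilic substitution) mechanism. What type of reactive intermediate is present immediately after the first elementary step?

secondary carbocation

Step 1: The C–Cl bond breaks with both electrons going to the chloride; Cl⁻ leaves and a secondary carbocation remains.
After step 1 the species present is a secondary carbocation.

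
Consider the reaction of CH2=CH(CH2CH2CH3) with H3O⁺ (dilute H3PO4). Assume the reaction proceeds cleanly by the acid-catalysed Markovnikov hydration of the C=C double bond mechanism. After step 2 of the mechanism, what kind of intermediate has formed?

Step 1: Electrophilic addition begins with the π(C=C) electrons forming a bond to the proton of H3O⁺. Following Markovnikov's rule, the resulting cation is secondary. H2O is released.
Step 2: Nucleophilic capture of the cation by H2O produces the protonated alcohol (an oxonium ion).
After step 2 the species present is an oxonium ion.

oxonium ion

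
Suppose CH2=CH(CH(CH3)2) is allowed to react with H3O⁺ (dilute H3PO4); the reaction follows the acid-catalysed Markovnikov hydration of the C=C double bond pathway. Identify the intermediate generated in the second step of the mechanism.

tertiary carbocation

Step 1: Electrophilic addition begins with the π(C=C) electrons forming a bond to the proton of H3O⁺. Following Markovnikov's rule, the resulting cation is secondary. H2O is released.
Step 2: Carbocation rearrangement: a 1,2-hydride shift from the adjacent isopropyl carbon converts the initially-formed secondary cation into the more stable tertiary cation.
After step 2 the species present is a tertiary carbocation.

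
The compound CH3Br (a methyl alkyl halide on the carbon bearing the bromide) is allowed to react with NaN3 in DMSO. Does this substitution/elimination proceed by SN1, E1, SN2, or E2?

SN2

Conditions: a methyl substrate with a strong nucleophile in the polar aprotic solvent DMSO.
These conditions are the textbook signature of the SN2 pathway.
An unhindered substrate with a strong nucleophile in a polar aprotic solvent favours one-step backside displacement.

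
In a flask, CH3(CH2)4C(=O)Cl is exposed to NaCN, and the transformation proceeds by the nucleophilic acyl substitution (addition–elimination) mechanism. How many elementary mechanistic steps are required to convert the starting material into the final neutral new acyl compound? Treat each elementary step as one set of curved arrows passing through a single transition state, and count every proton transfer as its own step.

2

Step 1: Nucleophilic addition of CN⁻ to the acyl carbon breaks the π(C=O) bond and yields a tetrahedral, anionic intermediate.
Step 2: Collapse of the tetrahedral intermediate: the alkoxide oxygen pushes its lone pair back to re-form C=O while Cl⁻ leaves.
Total: 2 elementary steps.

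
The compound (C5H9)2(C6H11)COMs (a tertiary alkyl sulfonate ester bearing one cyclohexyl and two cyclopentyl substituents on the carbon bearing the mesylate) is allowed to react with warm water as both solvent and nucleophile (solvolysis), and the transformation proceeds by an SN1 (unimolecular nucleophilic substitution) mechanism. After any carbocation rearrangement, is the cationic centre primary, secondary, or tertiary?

tertiary

Step 1: Rate-determining heterolysis of the C–O bond gives MsO⁻ and a tertiary carbocation.
No single 1,2-shift to an adjacent carbon would give a more-substituted cation, so no rearrangement occurs.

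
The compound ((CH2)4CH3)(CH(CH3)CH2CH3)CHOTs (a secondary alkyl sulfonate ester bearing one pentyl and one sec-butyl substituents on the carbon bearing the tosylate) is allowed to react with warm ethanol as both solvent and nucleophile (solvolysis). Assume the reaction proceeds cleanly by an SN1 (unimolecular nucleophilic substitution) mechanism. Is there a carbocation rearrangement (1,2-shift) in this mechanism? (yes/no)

The first-formed carbocation is secondary.
The adjacent sec-butyl carbon already bears 2 other carbon substituents and has a hydrogen to migrate; after a 1,2-hydride shift from that carbon the positive charge sits on a tertiary centre.
Tertiary is more stable than secondary, so the shift occurs.

yes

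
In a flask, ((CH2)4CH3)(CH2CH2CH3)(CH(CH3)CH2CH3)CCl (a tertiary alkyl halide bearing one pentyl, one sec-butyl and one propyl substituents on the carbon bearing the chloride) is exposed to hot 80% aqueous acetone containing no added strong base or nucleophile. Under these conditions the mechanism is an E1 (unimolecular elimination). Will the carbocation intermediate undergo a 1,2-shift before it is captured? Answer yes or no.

The first-formed carbocation is tertiary.
No single 1,2-shift to an adjacent carbon would produce a more-substituted cation than the one already present, so no rearrangement occurs.

no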